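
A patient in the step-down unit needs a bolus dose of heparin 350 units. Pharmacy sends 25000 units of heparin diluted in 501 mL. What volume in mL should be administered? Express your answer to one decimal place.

Concentration = 25000 units ÷ 501 mL = 49.9002 units/mL
Volume = 350 units ÷ 49.9002 units/mL = 7.014 mL

7.0 mL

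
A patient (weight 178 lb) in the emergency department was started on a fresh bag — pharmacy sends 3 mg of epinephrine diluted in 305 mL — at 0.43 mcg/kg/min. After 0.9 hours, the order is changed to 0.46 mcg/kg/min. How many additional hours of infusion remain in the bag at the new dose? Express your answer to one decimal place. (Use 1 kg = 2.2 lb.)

Initial rate:
Weight = 178 lb ÷ 2.2 lb/kg = 80.90909 kg
Dose = 0.43 mcg/kg/min × 80.90909 kg = 34.79091 mcg/min
34.79091 mcg/min × 60 min/hr = 2087.455 mcg/hr
Concentration = 3 mg ÷ 305 mL = 0.009836066 mg/mL = 9.836066 mcg/mL
Rate = 2087.455 mcg/hr ÷ 9.836066 mcg/mL = 212.2245 mL/hr
Volume infused so far = 212.2245 mL/hr × 0.9 hr = 191.0021 mL
Volume remaining = 305 − 191.0021 = 113.9979 mL
New rate:
Dose = 0.46 mcg/kg/min × 80.90909 kg = 37.21818 mcg/min
37.21818 mcg/min × 60 min/hr = 2233.091 mcg/hr
Rate = 2233.091 mcg/hr ÷ 9.836066 mcg/mL = 227.0309 mL/hr
Time remaining = 113.9979 mL ÷ 227.0309 mL/hr = 0.5021251 hr

0.5 hours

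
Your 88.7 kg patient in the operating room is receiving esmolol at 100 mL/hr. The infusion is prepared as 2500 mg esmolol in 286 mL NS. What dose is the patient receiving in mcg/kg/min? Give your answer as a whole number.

Concentration = 2500 mg ÷ 286 mL = 8.741259 mg/mL = 8741.259 mcg/mL
Drug rate = 100 mL/hr × 8741.259 mcg/mL = 874125.9 mcg/hr
874125.9 mcg/hr ÷ 60 min/hr = 14568.76 mcg/min
14568.76 mcg/min ÷ 88.7 kg = 164.2476 mcg/kg/min

164 mcg/kg/min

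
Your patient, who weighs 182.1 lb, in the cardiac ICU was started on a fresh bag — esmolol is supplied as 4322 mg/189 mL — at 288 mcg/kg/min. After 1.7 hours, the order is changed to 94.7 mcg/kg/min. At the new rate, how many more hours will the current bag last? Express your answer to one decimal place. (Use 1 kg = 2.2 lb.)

4.0 hours

Initial rate:
Weight = 182.1 lb ÷ 2.2 lb/kg = 82.77273 kg
Dose = 288 mcg/kg/min × 82.77273 kg = 23838.55 mcg/min
23838.55 mcg/min × 60 min/hr = 1430313 mcg/hr
Concentration = 4322 mg ÷ 189 mL = 22.86772 mg/mL = 22867.72 mcg/mL
Rate = 1430313 mcg/hr ÷ 22867.72 mcg/mL = 62.54722 mL/hr
Volume infused so far = 62.54722 mL/hr × 1.7 hr = 106.3303 mL
Volume remaining = 189 − 106.3303 = 82.66972 mL
New rate:
Dose = 94.7 mcg/kg/min × 82.77273 kg = 7838.577 mcg/min
7838.577 mcg/min × 60 min/hr = 470314.6 mcg/hr
Rate = 470314.6 mcg/hr ÷ 22867.72 mcg/mL = 20.56674 mL/hr
Time remaining = 82.66972 mL ÷ 20.56674 mL/hr = 4.019582 hr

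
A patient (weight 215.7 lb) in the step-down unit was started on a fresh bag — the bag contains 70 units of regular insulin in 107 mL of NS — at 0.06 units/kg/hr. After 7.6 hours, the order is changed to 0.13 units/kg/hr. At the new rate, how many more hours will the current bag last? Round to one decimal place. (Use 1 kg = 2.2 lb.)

Initial rate:
Weight = 215.7 lb ÷ 2.2 lb/kg = 98.04545 kg
Dose = 0.06 units/kg/hr × 98.04545 kg = 5.882727 units/hr
Concentration = 70 units ÷ 107 mL = 0.6542056 units/mL
Rate = 5.882727 units/hr ÷ 0.6542056 units/mL = 8.992169 mL/hr
Volume infused so far = 8.992169 mL/hr × 7.6 hr = 68.34048 mL
Volume remaining = 107 − 68.34048 = 38.65952 mL
New rate:
Dose = 0.13 units/kg/hr × 98.04545 kg = 12.74591 units/hr
Rate = 12.74591 units/hr ÷ 0.6542056 units/mL = 19.48303 mL/hr
Time remaining = 38.65952 mL ÷ 19.48303 mL/hr = 1.984266 hr

2.0 hours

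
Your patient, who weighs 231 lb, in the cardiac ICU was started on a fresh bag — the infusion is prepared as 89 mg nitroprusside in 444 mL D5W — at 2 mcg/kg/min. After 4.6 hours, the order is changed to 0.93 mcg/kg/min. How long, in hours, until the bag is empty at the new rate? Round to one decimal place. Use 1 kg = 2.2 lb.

5.3 hours

Initial rate:
Weight = 231 lb ÷ 2.2 lb/kg = 105 kg
Dose = 2 mcg/kg/min × 105 kg = 210 mcg/min
210 mcg/min × 60 min/hr = 12600 mcg/hr
Concentration = 89 mg ÷ 444 mL = 0.2004505 mg/mL = 200.4505 mcg/mL
Rate = 12600 mcg/hr ÷ 200.4505 mcg/mL = 62.85843 mL/hr
Volume infused so far = 62.85843 mL/hr × 4.6 hr = 289.1488 mL
Volume remaining = 444 − 289.1488 = 154.8512 mL
New rate:
Dose = 0.93 mcg/kg/min × 105 kg = 97.65 mcg/min
97.65 mcg/min × 60 min/hr = 5859 mcg/hr
Rate = 5859 mcg/hr ÷ 200.4505 mcg/mL = 29.22917 mL/hr
Time remaining = 154.8512 mL ÷ 29.22917 mL/hr = 5.297832 hr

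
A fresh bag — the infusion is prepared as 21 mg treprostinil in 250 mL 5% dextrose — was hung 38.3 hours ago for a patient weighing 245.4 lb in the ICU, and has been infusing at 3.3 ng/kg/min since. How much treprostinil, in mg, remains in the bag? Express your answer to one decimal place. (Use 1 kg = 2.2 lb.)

Weight = 245.4 lb ÷ 2.2 lb/kg = 111.5455 kg
Dose = 3.3 ng/kg/min × 111.5455 kg = 368.1 ng/min
368.1 ng/min × 60 min/hr = 22086 ng/hr
Concentration = 21 mg ÷ 250 mL = 0.084 mg/mL = 84000 ng/mL
Rate = 22086 ng/hr ÷ 84000 ng/mL = 0.2629286 mL/hr
Volume infused = 0.2629286 mL/hr × 38.3 hr = 10.07016 mL
Volume remaining = 250 − 10.07016 = 239.9298 mL
Drug remaining = 239.9298 mL × 84000 ng/mL = 20154106 ng = 20.15411 mg

20.2 mg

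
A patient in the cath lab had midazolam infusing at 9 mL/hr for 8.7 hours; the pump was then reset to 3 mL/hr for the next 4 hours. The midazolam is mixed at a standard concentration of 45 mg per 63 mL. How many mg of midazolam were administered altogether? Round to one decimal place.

Concentration = 45 mg ÷ 63 mL = 0.7142857 mg/mL
Stage 1: 9 mL/hr × 8.7 hr = 78.3 mL → 78.3 mL × 0.7142857 mg/mL = 55.92857 mg
Stage 2: 3 mL/hr × 4 hr = 12 mL → 12 mL × 0.7142857 mg/mL = 8.571429 mg
Total = 55.92857 + 8.571429 = 64.5 mg

64.5 mg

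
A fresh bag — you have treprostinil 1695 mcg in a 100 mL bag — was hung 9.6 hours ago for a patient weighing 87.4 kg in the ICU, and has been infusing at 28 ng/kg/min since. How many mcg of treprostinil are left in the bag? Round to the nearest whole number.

285 mcg

Dose = 28 ng/kg/min × 87.4 kg = 2447.2 ng/min
2447.2 ng/min × 60 min/hr = 146832 ng/hr
Concentration = 1695 mcg ÷ 100 mL = 16.95 mcg/mL = 16950 ng/mL
Rate = 146832 ng/hr ÷ 16950 ng/mL = 8.662655 mL/hr
Volume infused = 8.662655 mL/hr × 9.6 hr = 83.16149 mL
Volume remaining = 100 − 83.16149 = 16.83851 mL
Drug remaining = 16.83851 mL × 16950 ng/mL = 285412.8 ng = 285.4128 mcg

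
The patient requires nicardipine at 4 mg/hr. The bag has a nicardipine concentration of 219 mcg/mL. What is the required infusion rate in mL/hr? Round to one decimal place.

Concentration = 219 mcg/mL = 0.219 mg/mL
Rate = 4 mg/hr ÷ 0.219 mg/mL = 18.26484 mL/hr

18.3 mL/hr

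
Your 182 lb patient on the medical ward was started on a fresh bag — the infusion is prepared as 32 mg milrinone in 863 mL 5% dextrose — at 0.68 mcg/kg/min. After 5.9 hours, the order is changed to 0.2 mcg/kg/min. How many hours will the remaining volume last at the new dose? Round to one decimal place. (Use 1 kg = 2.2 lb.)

Initial rate:
Weight = 182 lb ÷ 2.2 lb/kg = 82.72727 kg
Dose = 0.68 mcg/kg/min × 82.72727 kg = 56.25455 mcg/min
56.25455 mcg/min × 60 min/hr = 3375.273 mcg/hr
Concentration = 32 mg ÷ 863 mL = 0.03707995 mg/mL = 37.07995 mcg/mL
Rate = 3375.273 mcg/hr ÷ 37.07995 mcg/mL = 91.02689 mL/hr
Volume infused so far = 91.02689 mL/hr × 5.9 hr = 537.0586 mL
Volume remaining = 863 − 537.0586 = 325.9414 mL
New rate:
Dose = 0.2 mcg/kg/min × 82.72727 kg = 16.54545 mcg/min
16.54545 mcg/min × 60 min/hr = 992.7273 mcg/hr
Rate = 992.7273 mcg/hr ÷ 37.07995 mcg/mL = 26.77261 mL/hr
Time remaining = 325.9414 mL ÷ 26.77261 mL/hr = 12.17443 hr

12.2 hours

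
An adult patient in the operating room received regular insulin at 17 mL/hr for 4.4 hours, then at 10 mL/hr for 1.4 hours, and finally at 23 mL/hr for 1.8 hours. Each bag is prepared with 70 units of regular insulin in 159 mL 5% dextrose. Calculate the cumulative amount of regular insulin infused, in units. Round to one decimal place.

Concentration = 70 units ÷ 159 mL = 0.4402516 units/mL
Stage 1: 17 mL/hr × 4.4 hr = 74.8 mL → 74.8 mL × 0.4402516 units/mL = 32.93082 units
Stage 2: 10 mL/hr × 1.4 hr = 14 mL → 14 mL × 0.4402516 units/mL = 6.163522 units
Stage 3: 23 mL/hr × 1.8 hr = 41.4 mL → 41.4 mL × 0.4402516 units/mL = 18.22642 units
Total = 32.93082 + 6.163522 + 18.22642 = 57.32075 units

57.3 units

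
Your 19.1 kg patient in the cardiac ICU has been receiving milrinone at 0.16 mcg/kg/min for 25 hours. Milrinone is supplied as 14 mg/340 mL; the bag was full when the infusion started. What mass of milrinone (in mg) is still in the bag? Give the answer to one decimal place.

Dose = 0.16 mcg/kg/min × 19.1 kg = 3.056 mcg/min
3.056 mcg/min × 60 min/hr = 183.36 mcg/hr
Concentration = 14 mg ÷ 340 mL = 0.04117647 mg/mL = 41.17647 mcg/mL
Rate = 183.36 mcg/hr ÷ 41.17647 mcg/mL = 4.453029 mL/hr
Volume infused = 4.453029 mL/hr × 25 hr = 111.3257 mL
Volume remaining = 340 − 111.3257 = 228.6743 mL
Drug remaining = 228.6743 mL × 41.17647 mcg/mL = 9416 mcg = 9.416 mg

9.4 mg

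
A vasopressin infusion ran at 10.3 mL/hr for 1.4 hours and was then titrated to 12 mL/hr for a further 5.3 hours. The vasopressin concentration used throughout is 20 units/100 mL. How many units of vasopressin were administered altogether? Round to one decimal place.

15.6 units

Concentration = 20 units ÷ 100 mL = 0.2 units/mL
Stage 1: 10.3 mL/hr × 1.4 hr = 14.42 mL → 14.42 mL × 0.2 units/mL = 2.884 units
Stage 2: 12 mL/hr × 5.3 hr = 63.6 mL → 63.6 mL × 0.2 units/mL = 12.72 units
Total = 2.884 + 12.72 = 15.604 units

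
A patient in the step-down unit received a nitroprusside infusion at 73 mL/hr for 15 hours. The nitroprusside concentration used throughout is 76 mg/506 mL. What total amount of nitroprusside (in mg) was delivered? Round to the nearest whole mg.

Concentration = 76 mg ÷ 506 mL = 0.1501976 mg/mL = 150.1976 mcg/mL
Drug rate = 73 mL/hr × 150.1976 mcg/mL = 10964.43 mcg/hr
Total = 10964.43 mcg/hr × 15 hr = 164466.4 mcg = 164.4664 mg

164 mg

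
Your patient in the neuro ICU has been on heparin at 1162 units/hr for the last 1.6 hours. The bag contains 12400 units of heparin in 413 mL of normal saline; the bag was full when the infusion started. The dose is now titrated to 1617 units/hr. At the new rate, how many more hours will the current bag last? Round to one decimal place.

Initial rate:
Concentration = 12400 units ÷ 413 mL = 30.02421 units/mL
Rate = 1162 units/hr ÷ 30.02421 units/mL = 38.7021 mL/hr
Volume infused so far = 38.7021 mL/hr × 1.6 hr = 61.92335 mL
Volume remaining = 413 − 61.92335 = 351.0766 mL
New rate:
Rate = 1617 units/hr ÷ 30.02421 units/mL = 53.85653 mL/hr
Time remaining = 351.0766 mL ÷ 53.85653 mL/hr = 6.518738 hr

6.5 hours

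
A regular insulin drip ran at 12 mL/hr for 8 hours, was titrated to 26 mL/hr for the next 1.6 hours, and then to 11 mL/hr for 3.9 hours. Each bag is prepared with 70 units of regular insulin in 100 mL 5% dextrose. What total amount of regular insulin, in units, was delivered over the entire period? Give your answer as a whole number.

Concentration = 70 units ÷ 100 mL = 0.7 units/mL
Stage 1: 12 mL/hr × 8 hr = 96 mL → 96 mL × 0.7 units/mL = 67.2 units
Stage 2: 26 mL/hr × 1.6 hr = 41.6 mL → 41.6 mL × 0.7 units/mL = 29.12 units
Stage 3: 11 mL/hr × 3.9 hr = 42.9 mL → 42.9 mL × 0.7 units/mL = 30.03 units
Total = 67.2 + 29.12 + 30.03 = 126.35 units

126 units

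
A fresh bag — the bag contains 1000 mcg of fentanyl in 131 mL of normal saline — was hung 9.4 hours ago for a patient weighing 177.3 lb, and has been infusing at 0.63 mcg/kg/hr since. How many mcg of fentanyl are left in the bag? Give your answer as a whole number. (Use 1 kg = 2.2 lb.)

Weight = 177.3 lb ÷ 2.2 lb/kg = 80.59091 kg
Dose = 0.63 mcg/kg/hr × 80.59091 kg = 50.77227 mcg/hr
Concentration = 1000 mcg ÷ 131 mL = 7.633588 mcg/mL
Rate = 50.77227 mcg/hr ÷ 7.633588 mcg/mL = 6.651168 mL/hr
Volume infused = 6.651168 mL/hr × 9.4 hr = 62.52098 mL
Volume remaining = 131 − 62.52098 = 68.47902 mL
Drug remaining = 68.47902 mL × 7.633588 mcg/mL = 522.7406 mcg

523 mcg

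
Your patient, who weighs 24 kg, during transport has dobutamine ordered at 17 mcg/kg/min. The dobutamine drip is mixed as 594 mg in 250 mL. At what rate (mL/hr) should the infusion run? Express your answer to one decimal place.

10.3 mL/hr

Dose = 17 mcg/kg/min × 24 kg = 408 mcg/min
408 mcg/min × 60 min/hr = 24480 mcg/hr
Concentration = 594 mg ÷ 250 mL = 2.376 mg/mL = 2376 mcg/mL
Rate = 24480 mcg/hr ÷ 2376 mcg/mL = 10.30303 mL/hr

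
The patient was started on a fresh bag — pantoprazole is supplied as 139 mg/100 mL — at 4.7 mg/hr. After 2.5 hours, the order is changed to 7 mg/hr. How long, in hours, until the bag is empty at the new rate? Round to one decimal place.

Initial rate:
Concentration = 139 mg ÷ 100 mL = 1.39 mg/mL
Rate = 4.7 mg/hr ÷ 1.39 mg/mL = 3.381295 mL/hr
Volume infused so far = 3.381295 mL/hr × 2.5 hr = 8.453237 mL
Volume remaining = 100 − 8.453237 = 91.54676 mL
New rate:
Rate = 7 mg/hr ÷ 1.39 mg/mL = 5.035971 mL/hr
Time remaining = 91.54676 mL ÷ 5.035971 mL/hr = 18.17857 hr

18.2 hours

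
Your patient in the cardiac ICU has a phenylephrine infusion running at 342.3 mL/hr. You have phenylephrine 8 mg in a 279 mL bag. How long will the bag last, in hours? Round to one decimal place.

0.8 hours

Duration = 279 mL ÷ 342.3 mL/hr = 0.8150745 hr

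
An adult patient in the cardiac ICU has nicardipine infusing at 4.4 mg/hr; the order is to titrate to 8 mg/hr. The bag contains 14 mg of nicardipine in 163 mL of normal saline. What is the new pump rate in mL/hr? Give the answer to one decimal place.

93.1 mL/hr

Concentration = 14 mg ÷ 163 mL = 0.08588957 mg/mL
Rate = 8 mg/hr ÷ 0.08588957 mg/mL = 93.14286 mL/hr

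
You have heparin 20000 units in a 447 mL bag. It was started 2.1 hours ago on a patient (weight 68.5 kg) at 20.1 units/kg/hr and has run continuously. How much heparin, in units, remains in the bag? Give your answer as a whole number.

17109 units

Dose = 20.1 units/kg/hr × 68.5 kg = 1376.85 units/hr
Concentration = 20000 units ÷ 447 mL = 44.74273 units/mL
Rate = 1376.85 units/hr ÷ 44.74273 units/mL = 30.7726 mL/hr
Volume infused = 30.7726 mL/hr × 2.1 hr = 64.62245 mL
Volume remaining = 447 − 64.62245 = 382.3775 mL
Drug remaining = 382.3775 mL × 44.74273 units/mL = 17108.62 units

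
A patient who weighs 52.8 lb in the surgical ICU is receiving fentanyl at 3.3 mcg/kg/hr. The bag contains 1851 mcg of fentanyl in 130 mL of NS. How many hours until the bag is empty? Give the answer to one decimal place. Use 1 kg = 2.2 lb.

23.4 hours

Weight = 52.8 lb ÷ 2.2 lb/kg = 24 kg
Dose = 3.3 mcg/kg/hr × 24 kg = 79.2 mcg/hr
Concentration = 1851 mcg ÷ 130 mL = 14.23846 mcg/mL
Rate = 79.2 mcg/hr ÷ 14.23846 mcg/mL = 5.562399 mL/hr
Duration = 130 mL ÷ 5.562399 mL/hr = 23.37121 hr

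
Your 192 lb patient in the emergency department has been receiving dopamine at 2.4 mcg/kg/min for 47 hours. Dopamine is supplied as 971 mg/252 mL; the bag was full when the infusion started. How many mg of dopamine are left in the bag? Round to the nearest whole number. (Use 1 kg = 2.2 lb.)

380 mg

Weight = 192 lb ÷ 2.2 lb/kg = 87.27273 kg
Dose = 2.4 mcg/kg/min × 87.27273 kg = 209.4545 mcg/min
209.4545 mcg/min × 60 min/hr = 12567.27 mcg/hr
Concentration = 971 mg ÷ 252 mL = 3.853175 mg/mL = 3853.175 mcg/mL
Rate = 12567.27 mcg/hr ÷ 3853.175 mcg/mL = 3.261537 mL/hr
Volume infused = 3.261537 mL/hr × 47 hr = 153.2923 mL
Volume remaining = 252 − 153.2923 = 98.70775 mL
Drug remaining = 98.70775 mL × 3853.175 mcg/mL = 380338.2 mcg = 380.3382 mg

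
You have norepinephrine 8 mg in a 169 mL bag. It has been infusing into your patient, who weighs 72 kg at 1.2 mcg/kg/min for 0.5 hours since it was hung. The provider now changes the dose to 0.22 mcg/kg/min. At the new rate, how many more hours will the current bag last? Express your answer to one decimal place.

Initial rate:
Dose = 1.2 mcg/kg/min × 72 kg = 86.4 mcg/min
86.4 mcg/min × 60 min/hr = 5184 mcg/hr
Concentration = 8 mg ÷ 169 mL = 0.04733728 mg/mL = 47.33728 mcg/mL
Rate = 5184 mcg/hr ÷ 47.33728 mcg/mL = 109.512 mL/hr
Volume infused so far = 109.512 mL/hr × 0.5 hr = 54.756 mL
Volume remaining = 169 − 54.756 = 114.244 mL
New rate:
Dose = 0.22 mcg/kg/min × 72 kg = 15.84 mcg/min
15.84 mcg/min × 60 min/hr = 950.4 mcg/hr
Rate = 950.4 mcg/hr ÷ 47.33728 mcg/mL = 20.0772 mL/hr
Time remaining = 114.244 mL ÷ 20.0772 mL/hr = 5.690236 hr

5.7 hours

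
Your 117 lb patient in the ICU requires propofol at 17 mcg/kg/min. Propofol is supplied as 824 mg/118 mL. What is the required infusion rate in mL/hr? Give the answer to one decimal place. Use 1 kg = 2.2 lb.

7.8 mL/hr

Weight = 117 lb ÷ 2.2 lb/kg = 53.18182 kg
Dose = 17 mcg/kg/min × 53.18182 kg = 904.0909 mcg/min
904.0909 mcg/min × 60 min/hr = 54245.45 mcg/hr
Concentration = 824 mg ÷ 118 mL = 6.983051 mg/mL = 6983.051 mcg/mL
Rate = 54245.45 mcg/hr ÷ 6983.051 mcg/mL = 7.76816 mL/hr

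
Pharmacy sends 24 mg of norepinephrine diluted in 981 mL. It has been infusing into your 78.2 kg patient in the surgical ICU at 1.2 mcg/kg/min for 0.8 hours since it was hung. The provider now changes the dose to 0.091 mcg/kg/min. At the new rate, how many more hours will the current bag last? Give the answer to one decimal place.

45.7 hours

Initial rate:
Dose = 1.2 mcg/kg/min × 78.2 kg = 93.84 mcg/min
93.84 mcg/min × 60 min/hr = 5630.4 mcg/hr
Concentration = 24 mg ÷ 981 mL = 0.02446483 mg/mL = 24.46483 mcg/mL
Rate = 5630.4 mcg/hr ÷ 24.46483 mcg/mL = 230.1426 mL/hr
Volume infused so far = 230.1426 mL/hr × 0.8 hr = 184.1141 mL
Volume remaining = 981 − 184.1141 = 796.8859 mL
New rate:
Dose = 0.091 mcg/kg/min × 78.2 kg = 7.1162 mcg/min
7.1162 mcg/min × 60 min/hr = 426.972 mcg/hr
Rate = 426.972 mcg/hr ÷ 24.46483 mcg/mL = 17.45248 mL/hr
Time remaining = 796.8859 mL ÷ 17.45248 mL/hr = 45.66032 hr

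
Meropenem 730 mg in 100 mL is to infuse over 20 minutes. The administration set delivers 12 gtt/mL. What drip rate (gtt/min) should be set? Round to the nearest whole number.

60 gtt/min

100 mL ÷ (20 min) = 5 mL/min
5 mL/min × 12 gtt/mL = 60 gtt/min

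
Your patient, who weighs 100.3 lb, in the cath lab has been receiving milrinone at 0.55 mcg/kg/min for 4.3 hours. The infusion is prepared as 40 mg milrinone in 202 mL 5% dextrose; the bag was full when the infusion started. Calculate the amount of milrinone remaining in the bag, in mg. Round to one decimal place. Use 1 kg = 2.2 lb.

Weight = 100.3 lb ÷ 2.2 lb/kg = 45.59091 kg
Dose = 0.55 mcg/kg/min × 45.59091 kg = 25.075 mcg/min
25.075 mcg/min × 60 min/hr = 1504.5 mcg/hr
Concentration = 40 mg ÷ 202 mL = 0.1980198 mg/mL = 198.0198 mcg/mL
Rate = 1504.5 mcg/hr ÷ 198.0198 mcg/mL = 7.597725 mL/hr
Volume infused = 7.597725 mL/hr × 4.3 hr = 32.67022 mL
Volume remaining = 202 − 32.67022 = 169.3298 mL
Drug remaining = 169.3298 mL × 198.0198 mcg/mL = 33530.65 mcg = 33.53065 mg

33.5 mg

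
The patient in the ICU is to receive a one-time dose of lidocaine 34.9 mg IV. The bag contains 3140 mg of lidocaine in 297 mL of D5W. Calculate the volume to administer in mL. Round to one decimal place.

Concentration = 3140 mg ÷ 297 mL = 10.57239 mg/mL
Volume = 34.9 mg ÷ 10.57239 mg/mL = 3.301051 mL

3.3 mL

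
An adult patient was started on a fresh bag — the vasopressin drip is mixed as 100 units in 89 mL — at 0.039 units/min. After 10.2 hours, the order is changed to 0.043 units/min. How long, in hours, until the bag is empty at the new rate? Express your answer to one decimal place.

Initial rate:
0.039 units/min × 60 min/hr = 2.34 units/hr
Concentration = 100 units ÷ 89 mL = 1.123596 units/mL
Rate = 2.34 units/hr ÷ 1.123596 units/mL = 2.0826 mL/hr
Volume infused so far = 2.0826 mL/hr × 10.2 hr = 21.24252 mL
Volume remaining = 89 − 21.24252 = 67.75748 mL
New rate:
0.043 units/min × 60 min/hr = 2.58 units/hr
Rate = 2.58 units/hr ÷ 1.123596 units/mL = 2.2962 mL/hr
Time remaining = 67.75748 mL ÷ 2.2962 mL/hr = 29.50853 hr

29.5 hours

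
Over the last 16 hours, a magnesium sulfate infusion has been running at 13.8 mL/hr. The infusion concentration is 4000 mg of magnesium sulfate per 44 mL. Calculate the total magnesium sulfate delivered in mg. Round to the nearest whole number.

20073 mg

Concentration = 4000 mg ÷ 44 mL = 90.90909 mg/mL
Drug rate = 13.8 mL/hr × 90.90909 mg/mL = 1254.545 mg/hr
Total = 1254.545 mg/hr × 16 hr = 20072.73 mg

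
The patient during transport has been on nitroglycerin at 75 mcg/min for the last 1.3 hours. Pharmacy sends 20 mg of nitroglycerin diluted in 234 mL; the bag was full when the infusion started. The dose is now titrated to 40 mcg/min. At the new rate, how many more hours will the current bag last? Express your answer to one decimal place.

Initial rate:
75 mcg/min × 60 min/hr = 4500 mcg/hr
Concentration = 20 mg ÷ 234 mL = 0.08547009 mg/mL = 85.47009 mcg/mL
Rate = 4500 mcg/hr ÷ 85.47009 mcg/mL = 52.65 mL/hr
Volume infused so far = 52.65 mL/hr × 1.3 hr = 68.445 mL
Volume remaining = 234 − 68.445 = 165.555 mL
New rate:
40 mcg/min × 60 min/hr = 2400 mcg/hr
Rate = 2400 mcg/hr ÷ 85.47009 mcg/mL = 28.08 mL/hr
Time remaining = 165.555 mL ÷ 28.08 mL/hr = 5.895833 hr

5.9 hours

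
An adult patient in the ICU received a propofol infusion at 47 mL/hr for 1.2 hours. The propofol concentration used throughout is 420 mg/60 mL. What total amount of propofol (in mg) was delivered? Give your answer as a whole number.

395 mg

Concentration = 420 mg ÷ 60 mL = 7 mg/mL = 7000 mcg/mL
Drug rate = 47 mL/hr × 7000 mcg/mL = 329000 mcg/hr
Total = 329000 mcg/hr × 1.2 hr = 394800 mcg = 394.8 mg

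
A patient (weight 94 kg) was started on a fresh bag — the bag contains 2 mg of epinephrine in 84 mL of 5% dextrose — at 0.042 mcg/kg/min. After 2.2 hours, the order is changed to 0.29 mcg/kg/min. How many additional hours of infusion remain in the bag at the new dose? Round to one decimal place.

0.9 hours

Initial rate:
Dose = 0.042 mcg/kg/min × 94 kg = 3.948 mcg/min
3.948 mcg/min × 60 min/hr = 236.88 mcg/hr
Concentration = 2 mg ÷ 84 mL = 0.02380952 mg/mL = 23.80952 mcg/mL
Rate = 236.88 mcg/hr ÷ 23.80952 mcg/mL = 9.94896 mL/hr
Volume infused so far = 9.94896 mL/hr × 2.2 hr = 21.88771 mL
Volume remaining = 84 − 21.88771 = 62.11229 mL
New rate:
Dose = 0.29 mcg/kg/min × 94 kg = 27.26 mcg/min
27.26 mcg/min × 60 min/hr = 1635.6 mcg/hr
Rate = 1635.6 mcg/hr ÷ 23.80952 mcg/mL = 68.6952 mL/hr
Time remaining = 62.11229 mL ÷ 68.6952 mL/hr = 0.9041722 hr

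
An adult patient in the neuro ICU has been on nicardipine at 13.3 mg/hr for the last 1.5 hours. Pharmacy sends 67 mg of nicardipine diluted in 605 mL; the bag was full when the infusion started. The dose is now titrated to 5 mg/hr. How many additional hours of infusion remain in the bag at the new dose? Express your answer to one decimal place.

Initial rate:
Concentration = 67 mg ÷ 605 mL = 0.1107438 mg/mL
Rate = 13.3 mg/hr ÷ 0.1107438 mg/mL = 120.097 mL/hr
Volume infused so far = 120.097 mL/hr × 1.5 hr = 180.1455 mL
Volume remaining = 605 − 180.1455 = 424.8545 mL
New rate:
Rate = 5 mg/hr ÷ 0.1107438 mg/mL = 45.14925 mL/hr
Time remaining = 424.8545 mL ÷ 45.14925 mL/hr = 9.41 hr

9.4 hours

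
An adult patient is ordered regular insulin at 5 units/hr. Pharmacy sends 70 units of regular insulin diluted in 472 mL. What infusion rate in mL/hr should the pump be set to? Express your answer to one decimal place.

33.7 mL/hr

Concentration = 70 units ÷ 472 mL = 0.1483051 units/mL
Rate = 5 units/hr ÷ 0.1483051 units/mL = 33.71429 mL/hr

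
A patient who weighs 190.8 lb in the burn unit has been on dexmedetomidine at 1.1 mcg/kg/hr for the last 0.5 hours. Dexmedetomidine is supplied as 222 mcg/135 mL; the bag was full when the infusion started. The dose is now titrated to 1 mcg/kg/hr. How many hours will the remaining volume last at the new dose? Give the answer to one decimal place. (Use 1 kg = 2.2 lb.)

Initial rate:
Weight = 190.8 lb ÷ 2.2 lb/kg = 86.72727 kg
Dose = 1.1 mcg/kg/hr × 86.72727 kg = 95.4 mcg/hr
Concentration = 222 mcg ÷ 135 mL = 1.644444 mcg/mL
Rate = 95.4 mcg/hr ÷ 1.644444 mcg/mL = 58.01351 mL/hr
Volume infused so far = 58.01351 mL/hr × 0.5 hr = 29.00676 mL
Volume remaining = 135 − 29.00676 = 105.9932 mL
New rate:
Dose = 1 mcg/kg/hr × 86.72727 kg = 86.72727 mcg/hr
Rate = 86.72727 mcg/hr ÷ 1.644444 mcg/mL = 52.73956 mL/hr
Time remaining = 105.9932 mL ÷ 52.73956 mL/hr = 2.009748 hr

2.0 hours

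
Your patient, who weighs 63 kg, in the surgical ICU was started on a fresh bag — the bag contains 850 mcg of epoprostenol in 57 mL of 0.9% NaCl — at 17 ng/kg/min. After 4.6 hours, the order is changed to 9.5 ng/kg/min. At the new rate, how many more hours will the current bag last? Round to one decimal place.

15.4 hours

Initial rate:
Dose = 17 ng/kg/min × 63 kg = 1071 ng/min
1071 ng/min × 60 min/hr = 64260 ng/hr
Concentration = 850 mcg ÷ 57 mL = 14.91228 mcg/mL = 14912.28 ng/mL
Rate = 64260 ng/hr ÷ 14912.28 ng/mL = 4.3092 mL/hr
Volume infused so far = 4.3092 mL/hr × 4.6 hr = 19.82232 mL
Volume remaining = 57 − 19.82232 = 37.17768 mL
New rate:
Dose = 9.5 ng/kg/min × 63 kg = 598.5 ng/min
598.5 ng/min × 60 min/hr = 35910 ng/hr
Rate = 35910 ng/hr ÷ 14912.28 ng/mL = 2.408082 mL/hr
Time remaining = 37.17768 mL ÷ 2.408082 mL/hr = 15.43871 hr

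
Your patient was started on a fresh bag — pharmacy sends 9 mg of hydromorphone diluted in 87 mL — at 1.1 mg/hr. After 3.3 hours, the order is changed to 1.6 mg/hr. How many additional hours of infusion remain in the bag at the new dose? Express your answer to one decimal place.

3.4 hours

Initial rate:
Concentration = 9 mg ÷ 87 mL = 0.1034483 mg/mL
Rate = 1.1 mg/hr ÷ 0.1034483 mg/mL = 10.63333 mL/hr
Volume infused so far = 10.63333 mL/hr × 3.3 hr = 35.09 mL
Volume remaining = 87 − 35.09 = 51.91 mL
New rate:
Rate = 1.6 mg/hr ÷ 0.1034483 mg/mL = 15.46667 mL/hr
Time remaining = 51.91 mL ÷ 15.46667 mL/hr = 3.35625 hr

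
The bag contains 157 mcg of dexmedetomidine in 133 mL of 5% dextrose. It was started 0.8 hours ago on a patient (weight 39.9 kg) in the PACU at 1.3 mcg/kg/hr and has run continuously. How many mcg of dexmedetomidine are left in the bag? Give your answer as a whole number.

116 mcg

Dose = 1.3 mcg/kg/hr × 39.9 kg = 51.87 mcg/hr
Concentration = 157 mcg ÷ 133 mL = 1.180451 mcg/mL
Rate = 51.87 mcg/hr ÷ 1.180451 mcg/mL = 43.94083 mL/hr
Volume infused = 43.94083 mL/hr × 0.8 hr = 35.15266 mL
Volume remaining = 133 − 35.15266 = 97.84734 mL
Drug remaining = 97.84734 mL × 1.180451 mcg/mL = 115.504 mcg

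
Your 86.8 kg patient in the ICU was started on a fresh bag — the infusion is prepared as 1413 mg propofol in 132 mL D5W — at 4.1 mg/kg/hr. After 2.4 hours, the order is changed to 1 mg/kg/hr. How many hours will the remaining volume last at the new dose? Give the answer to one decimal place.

6.4 hours

Initial rate:
Dose = 4.1 mg/kg/hr × 86.8 kg = 355.88 mg/hr
Concentration = 1413 mg ÷ 132 mL = 10.70455 mg/mL
Rate = 355.88 mg/hr ÷ 10.70455 mg/mL = 33.24569 mL/hr
Volume infused so far = 33.24569 mL/hr × 2.4 hr = 79.78966 mL
Volume remaining = 132 − 79.78966 = 52.21034 mL
New rate:
Dose = 1 mg/kg/hr × 86.8 kg = 86.8 mg/hr
Rate = 86.8 mg/hr ÷ 10.70455 mg/mL = 8.108705 mL/hr
Time remaining = 52.21034 mL ÷ 8.108705 mL/hr = 6.438802 hr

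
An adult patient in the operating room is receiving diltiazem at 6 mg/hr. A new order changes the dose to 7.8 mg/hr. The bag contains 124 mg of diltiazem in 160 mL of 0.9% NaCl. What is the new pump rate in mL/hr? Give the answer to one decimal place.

Concentration = 124 mg ÷ 160 mL = 0.775 mg/mL
Rate = 7.8 mg/hr ÷ 0.775 mg/mL = 10.06452 mL/hr

10.1 mL/hr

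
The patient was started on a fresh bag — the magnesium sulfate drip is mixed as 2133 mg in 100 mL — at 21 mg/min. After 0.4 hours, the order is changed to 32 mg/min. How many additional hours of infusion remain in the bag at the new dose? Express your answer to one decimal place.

Initial rate:
21 mg/min × 60 min/hr = 1260 mg/hr
Concentration = 2133 mg ÷ 100 mL = 21.33 mg/mL
Rate = 1260 mg/hr ÷ 21.33 mg/mL = 59.07173 mL/hr
Volume infused so far = 59.07173 mL/hr × 0.4 hr = 23.62869 mL
Volume remaining = 100 − 23.62869 = 76.37131 mL
New rate:
32 mg/min × 60 min/hr = 1920 mg/hr
Rate = 1920 mg/hr ÷ 21.33 mg/mL = 90.01406 mL/hr
Time remaining = 76.37131 mL ÷ 90.01406 mL/hr = 0.8484375 hr

0.8 hours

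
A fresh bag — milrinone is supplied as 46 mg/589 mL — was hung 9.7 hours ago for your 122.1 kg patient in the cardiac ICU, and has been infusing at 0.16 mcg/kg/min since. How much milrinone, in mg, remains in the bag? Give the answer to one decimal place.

34.6 mg

Dose = 0.16 mcg/kg/min × 122.1 kg = 19.536 mcg/min
19.536 mcg/min × 60 min/hr = 1172.16 mcg/hr
Concentration = 46 mg ÷ 589 mL = 0.07809847 mg/mL = 78.09847 mcg/mL
Rate = 1172.16 mcg/hr ÷ 78.09847 mcg/mL = 15.00874 mL/hr
Volume infused = 15.00874 mL/hr × 9.7 hr = 145.5848 mL
Volume remaining = 589 − 145.5848 = 443.4152 mL
Drug remaining = 443.4152 mL × 78.09847 mcg/mL = 34630.05 mcg = 34.63005 mg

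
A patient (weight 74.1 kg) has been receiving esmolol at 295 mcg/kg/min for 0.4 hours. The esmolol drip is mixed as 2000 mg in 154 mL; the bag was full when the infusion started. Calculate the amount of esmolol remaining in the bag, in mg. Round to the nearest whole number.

1475 mg

Dose = 295 mcg/kg/min × 74.1 kg = 21859.5 mcg/min
21859.5 mcg/min × 60 min/hr = 1311570 mcg/hr
Concentration = 2000 mg ÷ 154 mL = 12.98701 mg/mL = 12987.01 mcg/mL
Rate = 1311570 mcg/hr ÷ 12987.01 mcg/mL = 100.9909 mL/hr
Volume infused = 100.9909 mL/hr × 0.4 hr = 40.39636 mL
Volume remaining = 154 − 40.39636 = 113.6036 mL
Drug remaining = 113.6036 mL × 12987.01 mcg/mL = 1475372 mcg = 1475.372 mg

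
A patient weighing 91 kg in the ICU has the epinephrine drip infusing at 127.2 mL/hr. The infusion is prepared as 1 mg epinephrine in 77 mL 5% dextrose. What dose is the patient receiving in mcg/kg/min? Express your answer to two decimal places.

0.30 mcg/kg/min

Concentration = 1 mg ÷ 77 mL = 0.01298701 mg/mL = 12.98701 mcg/mL
Drug rate = 127.2 mL/hr × 12.98701 mcg/mL = 1651.948 mcg/hr
1651.948 mcg/hr ÷ 60 min/hr = 27.53247 mcg/min
27.53247 mcg/min ÷ 91 kg = 0.3025546 mcg/kg/min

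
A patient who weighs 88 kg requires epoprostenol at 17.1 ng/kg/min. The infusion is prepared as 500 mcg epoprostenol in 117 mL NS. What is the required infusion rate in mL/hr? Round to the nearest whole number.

Dose = 17.1 ng/kg/min × 88 kg = 1504.8 ng/min
1504.8 ng/min × 60 min/hr = 90288 ng/hr
Concentration = 500 mcg ÷ 117 mL = 4.273504 mcg/mL = 4273.504 ng/mL
Rate = 90288 ng/hr ÷ 4273.504 ng/mL = 21.12739 mL/hr

21 mL/hr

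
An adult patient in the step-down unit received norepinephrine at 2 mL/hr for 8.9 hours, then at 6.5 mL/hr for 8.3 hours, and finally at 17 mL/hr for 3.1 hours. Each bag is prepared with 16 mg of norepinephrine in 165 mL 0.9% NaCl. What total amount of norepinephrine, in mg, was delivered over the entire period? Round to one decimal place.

12.1 mg

Concentration = 16 mg ÷ 165 mL = 0.0969697 mg/mL
Stage 1: 2 mL/hr × 8.9 hr = 17.8 mL → 17.8 mL × 0.0969697 mg/mL = 1.726061 mg
Stage 2: 6.5 mL/hr × 8.3 hr = 53.95 mL → 53.95 mL × 0.0969697 mg/mL = 5.231515 mg
Stage 3: 17 mL/hr × 3.1 hr = 52.7 mL → 52.7 mL × 0.0969697 mg/mL = 5.110303 mg
Total = 1.726061 + 5.231515 + 5.110303 = 12.06788 mg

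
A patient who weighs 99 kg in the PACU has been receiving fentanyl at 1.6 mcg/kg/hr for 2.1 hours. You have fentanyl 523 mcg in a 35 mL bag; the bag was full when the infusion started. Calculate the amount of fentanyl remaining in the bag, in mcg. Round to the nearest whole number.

190 mcg

Dose = 1.6 mcg/kg/hr × 99 kg = 158.4 mcg/hr
Concentration = 523 mcg ÷ 35 mL = 14.94286 mcg/mL
Rate = 158.4 mcg/hr ÷ 14.94286 mcg/mL = 10.60038 mL/hr
Volume infused = 10.60038 mL/hr × 2.1 hr = 22.2608 mL
Volume remaining = 35 − 22.2608 = 12.7392 mL
Drug remaining = 12.7392 mL × 14.94286 mcg/mL = 190.36 mcg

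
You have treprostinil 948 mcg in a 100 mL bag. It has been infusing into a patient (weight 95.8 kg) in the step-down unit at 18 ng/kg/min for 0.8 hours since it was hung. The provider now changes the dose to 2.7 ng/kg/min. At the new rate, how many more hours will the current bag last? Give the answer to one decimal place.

Initial rate:
Dose = 18 ng/kg/min × 95.8 kg = 1724.4 ng/min
1724.4 ng/min × 60 min/hr = 103464 ng/hr
Concentration = 948 mcg ÷ 100 mL = 9.48 mcg/mL = 9480 ng/mL
Rate = 103464 ng/hr ÷ 9480 ng/mL = 10.91392 mL/hr
Volume infused so far = 10.91392 mL/hr × 0.8 hr = 8.731139 mL
Volume remaining = 100 − 8.731139 = 91.26886 mL
New rate:
Dose = 2.7 ng/kg/min × 95.8 kg = 258.66 ng/min
258.66 ng/min × 60 min/hr = 15519.6 ng/hr
Rate = 15519.6 ng/hr ÷ 9480 ng/mL = 1.637089 mL/hr
Time remaining = 91.26886 mL ÷ 1.637089 mL/hr = 55.75072 hr

55.8 hours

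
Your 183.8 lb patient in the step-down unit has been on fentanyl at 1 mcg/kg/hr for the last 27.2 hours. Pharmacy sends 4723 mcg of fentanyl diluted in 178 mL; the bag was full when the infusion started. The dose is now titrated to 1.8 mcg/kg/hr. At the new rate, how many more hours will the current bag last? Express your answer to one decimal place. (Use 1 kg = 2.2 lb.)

16.3 hours

Initial rate:
Weight = 183.8 lb ÷ 2.2 lb/kg = 83.54545 kg
Dose = 1 mcg/kg/hr × 83.54545 kg = 83.54545 mcg/hr
Concentration = 4723 mcg ÷ 178 mL = 26.53371 mcg/mL
Rate = 83.54545 mcg/hr ÷ 26.53371 mcg/mL = 3.148654 mL/hr
Volume infused so far = 3.148654 mL/hr × 27.2 hr = 85.64338 mL
Volume remaining = 178 − 85.64338 = 92.35662 mL
New rate:
Dose = 1.8 mcg/kg/hr × 83.54545 kg = 150.3818 mcg/hr
Rate = 150.3818 mcg/hr ÷ 26.53371 mcg/mL = 5.667576 mL/hr
Time remaining = 92.35662 mL ÷ 5.667576 mL/hr = 16.29561 hr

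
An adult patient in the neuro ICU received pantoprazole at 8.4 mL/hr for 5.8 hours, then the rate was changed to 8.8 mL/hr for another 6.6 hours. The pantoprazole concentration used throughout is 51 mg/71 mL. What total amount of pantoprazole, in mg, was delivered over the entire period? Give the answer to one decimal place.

76.7 mg

Concentration = 51 mg ÷ 71 mL = 0.7183099 mg/mL
Stage 1: 8.4 mL/hr × 5.8 hr = 48.72 mL → 48.72 mL × 0.7183099 mg/mL = 34.99606 mg
Stage 2: 8.8 mL/hr × 6.6 hr = 58.08 mL → 58.08 mL × 0.7183099 mg/mL = 41.71944 mg
Total = 34.99606 + 41.71944 = 76.71549 mg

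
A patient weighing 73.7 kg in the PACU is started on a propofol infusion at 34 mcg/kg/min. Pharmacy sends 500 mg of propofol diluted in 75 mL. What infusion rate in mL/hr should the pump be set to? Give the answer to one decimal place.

22.6 mL/hr

Dose = 34 mcg/kg/min × 73.7 kg = 2505.8 mcg/min
2505.8 mcg/min × 60 min/hr = 150348 mcg/hr
Concentration = 500 mg ÷ 75 mL = 6.666667 mg/mL = 6666.667 mcg/mL
Rate = 150348 mcg/hr ÷ 6666.667 mcg/mL = 22.5522 mL/hr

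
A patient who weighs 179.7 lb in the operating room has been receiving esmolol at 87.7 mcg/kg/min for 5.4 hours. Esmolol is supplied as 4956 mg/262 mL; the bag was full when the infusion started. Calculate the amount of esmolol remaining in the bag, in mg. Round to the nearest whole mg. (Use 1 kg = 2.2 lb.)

2635 mg

Weight = 179.7 lb ÷ 2.2 lb/kg = 81.68182 kg
Dose = 87.7 mcg/kg/min × 81.68182 kg = 7163.495 mcg/min
7163.495 mcg/min × 60 min/hr = 429809.7 mcg/hr
Concentration = 4956 mg ÷ 262 mL = 18.91603 mg/mL = 18916.03 mcg/mL
Rate = 429809.7 mcg/hr ÷ 18916.03 mcg/mL = 22.72198 mL/hr
Volume infused = 22.72198 mL/hr × 5.4 hr = 122.6987 mL
Volume remaining = 262 − 122.6987 = 139.3013 mL
Drug remaining = 139.3013 mL × 18916.03 mcg/mL = 2635027 mcg = 2635.027 mg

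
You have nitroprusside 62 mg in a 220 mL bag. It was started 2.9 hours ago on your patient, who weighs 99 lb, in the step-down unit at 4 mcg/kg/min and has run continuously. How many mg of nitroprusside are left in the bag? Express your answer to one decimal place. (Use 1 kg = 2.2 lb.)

Weight = 99 lb ÷ 2.2 lb/kg = 45 kg
Dose = 4 mcg/kg/min × 45 kg = 180 mcg/min
180 mcg/min × 60 min/hr = 10800 mcg/hr
Concentration = 62 mg ÷ 220 mL = 0.2818182 mg/mL = 281.8182 mcg/mL
Rate = 10800 mcg/hr ÷ 281.8182 mcg/mL = 38.32258 mL/hr
Volume infused = 38.32258 mL/hr × 2.9 hr = 111.1355 mL
Volume remaining = 220 − 111.1355 = 108.8645 mL
Drug remaining = 108.8645 mL × 281.8182 mcg/mL = 30680 mcg = 30.68 mg

30.7 mg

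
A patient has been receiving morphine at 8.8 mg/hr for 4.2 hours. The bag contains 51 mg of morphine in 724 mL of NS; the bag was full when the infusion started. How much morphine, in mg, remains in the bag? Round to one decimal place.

Concentration = 51 mg ÷ 724 mL = 0.07044199 mg/mL
Rate = 8.8 mg/hr ÷ 0.07044199 mg/mL = 124.9255 mL/hr
Volume infused = 124.9255 mL/hr × 4.2 hr = 524.6871 mL
Volume remaining = 724 − 524.6871 = 199.3129 mL
Drug remaining = 199.3129 mL × 0.07044199 mg/mL = 14.04 mg

14.0 mg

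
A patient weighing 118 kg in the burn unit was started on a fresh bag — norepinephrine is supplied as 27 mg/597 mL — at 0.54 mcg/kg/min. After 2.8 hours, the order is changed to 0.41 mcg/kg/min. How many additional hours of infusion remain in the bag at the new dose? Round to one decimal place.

Initial rate:
Dose = 0.54 mcg/kg/min × 118 kg = 63.72 mcg/min
63.72 mcg/min × 60 min/hr = 3823.2 mcg/hr
Concentration = 27 mg ÷ 597 mL = 0.04522613 mg/mL = 45.22613 mcg/mL
Rate = 3823.2 mcg/hr ÷ 45.22613 mcg/mL = 84.5352 mL/hr
Volume infused so far = 84.5352 mL/hr × 2.8 hr = 236.6986 mL
Volume remaining = 597 − 236.6986 = 360.3014 mL
New rate:
Dose = 0.41 mcg/kg/min × 118 kg = 48.38 mcg/min
48.38 mcg/min × 60 min/hr = 2902.8 mcg/hr
Rate = 2902.8 mcg/hr ÷ 45.22613 mcg/mL = 64.18413 mL/hr
Time remaining = 360.3014 mL ÷ 64.18413 mL/hr = 5.613559 hr

5.6 hours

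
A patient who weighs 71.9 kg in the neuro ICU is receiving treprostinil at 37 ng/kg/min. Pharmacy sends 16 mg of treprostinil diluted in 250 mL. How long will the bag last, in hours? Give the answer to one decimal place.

Dose = 37 ng/kg/min × 71.9 kg = 2660.3 ng/min
2660.3 ng/min × 60 min/hr = 159618 ng/hr
Concentration = 16 mg ÷ 250 mL = 0.064 mg/mL = 64000 ng/mL
Rate = 159618 ng/hr ÷ 64000 ng/mL = 2.494031 mL/hr
Duration = 250 mL ÷ 2.494031 mL/hr = 100.2393 hr

100.2 hours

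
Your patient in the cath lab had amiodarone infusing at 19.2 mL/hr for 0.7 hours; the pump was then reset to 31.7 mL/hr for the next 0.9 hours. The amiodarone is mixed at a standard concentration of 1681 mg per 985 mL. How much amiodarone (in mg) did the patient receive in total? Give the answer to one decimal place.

71.6 mg

Concentration = 1681 mg ÷ 985 mL = 1.706599 mg/mL
Stage 1: 19.2 mL/hr × 0.7 hr = 13.44 mL → 13.44 mL × 1.706599 mg/mL = 22.93669 mg
Stage 2: 31.7 mL/hr × 0.9 hr = 28.53 mL → 28.53 mL × 1.706599 mg/mL = 48.68927 mg
Total = 22.93669 + 48.68927 = 71.62596 mg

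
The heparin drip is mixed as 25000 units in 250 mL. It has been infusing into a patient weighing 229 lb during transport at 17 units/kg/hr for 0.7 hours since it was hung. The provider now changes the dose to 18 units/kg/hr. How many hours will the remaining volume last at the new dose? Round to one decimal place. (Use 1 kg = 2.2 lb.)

Initial rate:
Weight = 229 lb ÷ 2.2 lb/kg = 104.0909 kg
Dose = 17 units/kg/hr × 104.0909 kg = 1769.545 units/hr
Concentration = 25000 units ÷ 250 mL = 100 units/mL
Rate = 1769.545 units/hr ÷ 100 units/mL = 17.69545 mL/hr
Volume infused so far = 17.69545 mL/hr × 0.7 hr = 12.38682 mL
Volume remaining = 250 − 12.38682 = 237.6132 mL
New rate:
Dose = 18 units/kg/hr × 104.0909 kg = 1873.636 units/hr
Rate = 1873.636 units/hr ÷ 100 units/mL = 18.73636 mL/hr
Time remaining = 237.6132 mL ÷ 18.73636 mL/hr = 12.68193 hr

12.7 hours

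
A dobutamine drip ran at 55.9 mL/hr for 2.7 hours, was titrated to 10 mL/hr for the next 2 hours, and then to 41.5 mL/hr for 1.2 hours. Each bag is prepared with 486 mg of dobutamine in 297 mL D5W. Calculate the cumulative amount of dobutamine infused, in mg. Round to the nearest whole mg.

Concentration = 486 mg ÷ 297 mL = 1.636364 mg/mL
Stage 1: 55.9 mL/hr × 2.7 hr = 150.93 mL → 150.93 mL × 1.636364 mg/mL = 246.9764 mg
Stage 2: 10 mL/hr × 2 hr = 20 mL → 20 mL × 1.636364 mg/mL = 32.72727 mg
Stage 3: 41.5 mL/hr × 1.2 hr = 49.8 mL → 49.8 mL × 1.636364 mg/mL = 81.49091 mg
Total = 246.9764 + 32.72727 + 81.49091 = 361.1945 mg

361 mg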